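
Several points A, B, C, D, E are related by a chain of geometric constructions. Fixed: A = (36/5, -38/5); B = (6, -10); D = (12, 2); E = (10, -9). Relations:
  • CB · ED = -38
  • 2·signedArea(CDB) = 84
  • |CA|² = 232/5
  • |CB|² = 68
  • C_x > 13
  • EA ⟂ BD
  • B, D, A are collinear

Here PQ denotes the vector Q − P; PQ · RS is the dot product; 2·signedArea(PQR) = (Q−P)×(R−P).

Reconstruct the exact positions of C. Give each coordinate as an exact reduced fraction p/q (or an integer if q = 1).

1. C_x = 14  [2·signedArea(CDB) = 84 ∩ CB · ED = -38]
2. C_y = -8  [2·signedArea(CDB) = 84 ∩ CB · ED = -38]
   → C = (14, -8)

C = (14, -8)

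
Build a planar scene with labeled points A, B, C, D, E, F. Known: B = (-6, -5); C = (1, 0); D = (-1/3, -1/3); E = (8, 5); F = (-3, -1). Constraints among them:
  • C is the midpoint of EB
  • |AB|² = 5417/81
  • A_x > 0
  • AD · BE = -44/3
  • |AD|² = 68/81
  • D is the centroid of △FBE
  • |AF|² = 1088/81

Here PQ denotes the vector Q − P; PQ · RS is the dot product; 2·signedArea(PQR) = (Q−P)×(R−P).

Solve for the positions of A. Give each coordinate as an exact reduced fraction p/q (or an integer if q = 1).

A = (5/9, -1/9)

1. A_x = 5/9  [line -14·x + -10·y + 20/3 = 0 ∩ |AF|² = 1088/81]
2. A_y = -1/9  [line -14·x + -10·y + 20/3 = 0 ∩ |AF|² = 1088/81]
   → A = (5/9, -1/9)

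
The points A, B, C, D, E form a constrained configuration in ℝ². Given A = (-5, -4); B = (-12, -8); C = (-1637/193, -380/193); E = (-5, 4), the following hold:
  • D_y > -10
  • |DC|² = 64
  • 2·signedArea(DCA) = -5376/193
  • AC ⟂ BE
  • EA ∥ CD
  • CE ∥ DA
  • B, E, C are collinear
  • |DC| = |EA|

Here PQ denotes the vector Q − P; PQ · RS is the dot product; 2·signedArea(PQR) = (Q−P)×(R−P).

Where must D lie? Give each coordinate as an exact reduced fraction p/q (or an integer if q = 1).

1. D_x = -1637/193  [CE ∥ DA ∩ EA ∥ CD]
2. D_y = -1924/193  [CE ∥ DA ∩ EA ∥ CD]
   → D = (-1637/193, -1924/193)

D = (-1637/193, -1924/193)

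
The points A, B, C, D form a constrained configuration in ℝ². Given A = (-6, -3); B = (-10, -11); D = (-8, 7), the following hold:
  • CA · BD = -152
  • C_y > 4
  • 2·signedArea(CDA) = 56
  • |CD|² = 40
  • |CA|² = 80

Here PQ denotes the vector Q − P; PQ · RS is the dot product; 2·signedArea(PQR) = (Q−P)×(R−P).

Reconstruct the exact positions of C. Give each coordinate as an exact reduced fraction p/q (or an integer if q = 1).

1. C_x = -2  [CA · BD = -152 ∩ 2·signedArea(CDA) = 56]
2. C_y = 5  [CA · BD = -152 ∩ 2·signedArea(CDA) = 56]
   → C = (-2, 5)

C = (-2, 5)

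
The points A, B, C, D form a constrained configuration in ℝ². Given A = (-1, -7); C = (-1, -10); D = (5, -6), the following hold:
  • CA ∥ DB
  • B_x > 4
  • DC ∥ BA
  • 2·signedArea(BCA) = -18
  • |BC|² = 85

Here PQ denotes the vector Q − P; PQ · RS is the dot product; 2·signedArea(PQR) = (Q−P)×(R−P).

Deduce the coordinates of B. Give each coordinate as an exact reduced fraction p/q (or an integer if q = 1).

B = (5, -3)

1. B_x = 5  [DC ∥ BA ∩ CA ∥ DB]
2. B_y = -3  [DC ∥ BA ∩ CA ∥ DB]
   → B = (5, -3)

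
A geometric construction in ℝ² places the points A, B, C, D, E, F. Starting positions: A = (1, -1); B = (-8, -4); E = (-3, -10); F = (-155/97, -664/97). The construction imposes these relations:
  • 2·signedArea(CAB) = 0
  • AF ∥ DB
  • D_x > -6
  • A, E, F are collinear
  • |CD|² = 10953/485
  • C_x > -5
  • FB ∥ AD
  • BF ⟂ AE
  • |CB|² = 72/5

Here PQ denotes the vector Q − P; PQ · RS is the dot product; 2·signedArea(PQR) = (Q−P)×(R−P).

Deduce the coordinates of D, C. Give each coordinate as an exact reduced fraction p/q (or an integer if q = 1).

C = (-22/5, -14/5)
D = (-524/97, 179/97)

1. D_x = -524/97  [AF ∥ DB ∩ FB ∥ AD]
2. D_y = 179/97  [AF ∥ DB ∩ FB ∥ AD]
   → D = (-524/97, 179/97)
3. C_x = -22/5  [line 3·x + -9·y + -12 = 0 ∩ |CB|² = 72/5]
4. C_y = -14/5  [line 3·x + -9·y + -12 = 0 ∩ |CB|² = 72/5]
   → C = (-22/5, -14/5)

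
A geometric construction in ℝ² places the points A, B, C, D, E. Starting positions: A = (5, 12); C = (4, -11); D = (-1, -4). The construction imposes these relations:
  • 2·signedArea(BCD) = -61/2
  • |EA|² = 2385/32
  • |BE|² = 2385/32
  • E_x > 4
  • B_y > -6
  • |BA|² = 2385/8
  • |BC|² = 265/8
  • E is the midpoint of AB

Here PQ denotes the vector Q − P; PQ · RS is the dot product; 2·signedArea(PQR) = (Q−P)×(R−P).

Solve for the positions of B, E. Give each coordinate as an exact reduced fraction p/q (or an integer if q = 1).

1. B_x = 17/4  [line -7·x + -5·y + 7/2 = 0 ∩ |BC|² = 265/8]
2. B_y = -21/4  [line -7·x + -5·y + 7/2 = 0 ∩ |BC|² = 265/8]
   → B = (17/4, -21/4)
3. E_x = 37/8  [E is the midpoint of AB]
4. E_y = 27/8  [E is the midpoint of AB]
   → E = (37/8, 27/8)

B = (17/4, -21/4)
E = (37/8, 27/8)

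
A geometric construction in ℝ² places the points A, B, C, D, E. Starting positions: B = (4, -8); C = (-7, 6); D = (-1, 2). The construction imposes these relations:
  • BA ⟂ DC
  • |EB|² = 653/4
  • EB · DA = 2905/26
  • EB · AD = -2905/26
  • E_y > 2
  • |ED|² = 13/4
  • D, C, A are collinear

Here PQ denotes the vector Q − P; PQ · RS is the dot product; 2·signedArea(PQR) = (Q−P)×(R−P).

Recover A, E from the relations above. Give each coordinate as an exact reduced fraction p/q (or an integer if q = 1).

A = (92/13, -44/13)
E = (-5/2, 3)

1. A_x = 92/13  [D, C, A are collinear ∩ BA ⟂ DC]
2. A_y = -44/13  [D, C, A are collinear ∩ BA ⟂ DC]
   → A = (92/13, -44/13)
3. E_x = -5/2  [line 105/13·x + -70/13·y + 945/26 = 0 ∩ |EB|² = 653/4]
4. E_y = 3  [line 105/13·x + -70/13·y + 945/26 = 0 ∩ |EB|² = 653/4]
   → E = (-5/2, 3)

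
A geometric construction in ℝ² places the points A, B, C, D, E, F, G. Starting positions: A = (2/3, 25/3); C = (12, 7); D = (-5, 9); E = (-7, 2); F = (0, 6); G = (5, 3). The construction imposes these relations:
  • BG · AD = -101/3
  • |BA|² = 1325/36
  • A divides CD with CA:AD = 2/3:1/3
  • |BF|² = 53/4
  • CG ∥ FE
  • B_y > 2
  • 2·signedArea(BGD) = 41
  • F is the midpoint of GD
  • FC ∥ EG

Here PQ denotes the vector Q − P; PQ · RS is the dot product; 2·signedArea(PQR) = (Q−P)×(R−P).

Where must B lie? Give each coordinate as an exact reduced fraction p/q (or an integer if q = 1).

B = (-1, 5/2)

1. B_x = -1  [BG · AD = -101/3 ∩ 2·signedArea(BGD) = 41]
2. B_y = 5/2  [BG · AD = -101/3 ∩ 2·signedArea(BGD) = 41]
   → B = (-1, 5/2)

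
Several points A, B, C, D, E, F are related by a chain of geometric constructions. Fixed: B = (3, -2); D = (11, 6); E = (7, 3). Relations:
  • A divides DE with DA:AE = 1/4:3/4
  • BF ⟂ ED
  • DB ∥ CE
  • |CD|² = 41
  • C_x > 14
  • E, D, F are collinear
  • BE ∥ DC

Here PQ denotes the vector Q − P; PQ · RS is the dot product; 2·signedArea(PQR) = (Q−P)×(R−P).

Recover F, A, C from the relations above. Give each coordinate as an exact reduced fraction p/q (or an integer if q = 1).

A = (10, 21/4)
C = (15, 11)
F = (51/25, -18/25)

1. F_x = 51/25  [E, D, F are collinear ∩ BF ⟂ ED]
2. F_y = -18/25  [E, D, F are collinear ∩ BF ⟂ ED]
   → F = (51/25, -18/25)
3. A_x = 10  [A divides DE with DA:AE = 1/4:3/4]
4. A_y = 21/4  [A divides DE with DA:AE = 1/4:3/4]
   → A = (10, 21/4)
5. C_x = 15  [DB ∥ CE ∩ BE ∥ DC]
6. C_y = 11  [DB ∥ CE ∩ BE ∥ DC]
   → C = (15, 11)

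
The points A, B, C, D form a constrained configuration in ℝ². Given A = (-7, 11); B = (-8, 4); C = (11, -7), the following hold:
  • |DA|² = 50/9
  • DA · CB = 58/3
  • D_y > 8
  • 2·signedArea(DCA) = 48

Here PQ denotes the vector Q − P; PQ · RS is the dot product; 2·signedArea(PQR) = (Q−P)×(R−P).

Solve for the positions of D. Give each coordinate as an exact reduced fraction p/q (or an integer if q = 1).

1. D_x = -22/3  [DA · CB = 58/3 ∩ 2·signedArea(DCA) = 48]
2. D_y = 26/3  [DA · CB = 58/3 ∩ 2·signedArea(DCA) = 48]
   → D = (-22/3, 26/3)

D = (-22/3, 26/3)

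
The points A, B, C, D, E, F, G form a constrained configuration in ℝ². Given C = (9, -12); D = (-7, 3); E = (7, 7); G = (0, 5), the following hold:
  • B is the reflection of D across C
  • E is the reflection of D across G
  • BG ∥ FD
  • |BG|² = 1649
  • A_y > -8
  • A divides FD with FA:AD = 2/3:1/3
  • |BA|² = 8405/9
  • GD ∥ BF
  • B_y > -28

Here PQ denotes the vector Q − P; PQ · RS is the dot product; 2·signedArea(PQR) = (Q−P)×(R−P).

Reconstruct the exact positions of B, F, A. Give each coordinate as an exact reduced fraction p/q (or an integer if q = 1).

A = (4/3, -23/3)
B = (25, -27)
F = (18, -29)

1. B_x = 25  [B is the reflection of D across C]
2. B_y = -27  [B is the reflection of D across C]
   → B = (25, -27)
3. F_x = 18  [BG ∥ FD ∩ GD ∥ BF]
4. F_y = -29  [BG ∥ FD ∩ GD ∥ BF]
   → F = (18, -29)
5. A_x = 4/3  [A divides FD with FA:AD = 2/3:1/3]
6. A_y = -23/3  [A divides FD with FA:AD = 2/3:1/3]
   → A = (4/3, -23/3)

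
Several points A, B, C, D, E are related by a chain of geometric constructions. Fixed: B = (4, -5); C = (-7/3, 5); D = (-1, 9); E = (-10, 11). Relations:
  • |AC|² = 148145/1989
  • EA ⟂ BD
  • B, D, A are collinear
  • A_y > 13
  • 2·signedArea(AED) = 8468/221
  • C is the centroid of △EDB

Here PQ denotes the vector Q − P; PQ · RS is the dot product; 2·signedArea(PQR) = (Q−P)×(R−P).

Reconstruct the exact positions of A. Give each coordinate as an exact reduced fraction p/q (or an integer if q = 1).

1. A_x = -586/221  [B, D, A are collinear ∩ EA ⟂ BD]
2. A_y = 3011/221  [B, D, A are collinear ∩ EA ⟂ BD]
   → A = (-586/221, 3011/221)

A = (-586/221, 3011/221)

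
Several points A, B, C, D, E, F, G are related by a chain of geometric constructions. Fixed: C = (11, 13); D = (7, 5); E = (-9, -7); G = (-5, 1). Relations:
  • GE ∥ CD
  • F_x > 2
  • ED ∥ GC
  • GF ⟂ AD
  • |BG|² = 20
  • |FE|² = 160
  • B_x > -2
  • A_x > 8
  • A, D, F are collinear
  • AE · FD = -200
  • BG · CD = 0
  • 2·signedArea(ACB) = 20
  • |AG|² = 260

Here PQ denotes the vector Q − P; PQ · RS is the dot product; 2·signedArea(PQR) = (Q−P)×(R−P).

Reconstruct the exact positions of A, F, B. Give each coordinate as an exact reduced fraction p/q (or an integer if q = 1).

A = (9, 9)
B = (-1, -1)
F = (3, -3)

1. B_x = -1  [line 4·x + 8·y + 12 = 0 ∩ |BG|² = 20]
2. B_y = -1  [line 4·x + 8·y + 12 = 0 ∩ |BG|² = 20]
   → B = (-1, -1)
3. A_x = 9  [line 14·x + -12·y + -18 = 0 ∩ |AG|² = 260]
4. A_y = 9  [line 14·x + -12·y + -18 = 0 ∩ |AG|² = 260]
   → A = (9, 9)
5. F_x = 3  [AE · FD = -200 ∩ A, D, F are collinear]
6. F_y = -3  [AE · FD = -200 ∩ A, D, F are collinear]
   → F = (3, -3)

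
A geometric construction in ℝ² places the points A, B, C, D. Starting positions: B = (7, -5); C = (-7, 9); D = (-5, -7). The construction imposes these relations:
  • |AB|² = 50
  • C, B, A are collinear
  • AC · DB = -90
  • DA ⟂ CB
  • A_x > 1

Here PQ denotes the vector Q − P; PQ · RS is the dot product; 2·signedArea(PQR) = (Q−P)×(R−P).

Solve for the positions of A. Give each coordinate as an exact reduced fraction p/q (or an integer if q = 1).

A = (2, 0)

1. A_x = 2  [C, B, A are collinear ∩ DA ⟂ CB]
2. A_y = 0  [C, B, A are collinear ∩ DA ⟂ CB]
   → A = (2, 0)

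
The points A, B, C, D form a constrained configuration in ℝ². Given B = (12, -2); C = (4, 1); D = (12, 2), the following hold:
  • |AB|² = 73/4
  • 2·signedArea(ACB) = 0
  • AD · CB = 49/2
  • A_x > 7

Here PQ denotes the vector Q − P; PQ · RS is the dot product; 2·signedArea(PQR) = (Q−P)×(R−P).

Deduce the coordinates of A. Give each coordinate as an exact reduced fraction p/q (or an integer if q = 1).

A = (8, -1/2)

1. A_x = 8  [2·signedArea(ACB) = 0 ∩ AD · CB = 49/2]
2. A_y = -1/2  [2·signedArea(ACB) = 0 ∩ AD · CB = 49/2]
   → A = (8, -1/2)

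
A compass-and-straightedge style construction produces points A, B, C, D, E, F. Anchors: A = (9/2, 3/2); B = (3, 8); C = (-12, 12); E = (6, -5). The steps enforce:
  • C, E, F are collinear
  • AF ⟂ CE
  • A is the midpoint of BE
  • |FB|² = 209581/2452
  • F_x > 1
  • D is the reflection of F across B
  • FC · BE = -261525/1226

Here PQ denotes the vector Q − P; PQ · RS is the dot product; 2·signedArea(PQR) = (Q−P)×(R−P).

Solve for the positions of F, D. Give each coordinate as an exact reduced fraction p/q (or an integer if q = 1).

1. F_x = 1203/613  [C, E, F are collinear ∩ AF ⟂ CE]
2. F_y = -1455/1226  [C, E, F are collinear ∩ AF ⟂ CE]
   → F = (1203/613, -1455/1226)
3. D_x = 2475/613  [D is the reflection of F across B]
4. D_y = 21071/1226  [D is the reflection of F across B]
   → D = (2475/613, 21071/1226)

D = (2475/613, 21071/1226)
F = (1203/613, -1455/1226)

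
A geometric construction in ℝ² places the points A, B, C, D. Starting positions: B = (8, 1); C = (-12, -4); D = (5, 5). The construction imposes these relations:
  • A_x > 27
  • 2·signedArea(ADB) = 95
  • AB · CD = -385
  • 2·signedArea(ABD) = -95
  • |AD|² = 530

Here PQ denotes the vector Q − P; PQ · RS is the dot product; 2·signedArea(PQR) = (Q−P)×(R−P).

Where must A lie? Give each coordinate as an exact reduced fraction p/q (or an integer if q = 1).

1. A_x = 28  [2·signedArea(ADB) = 95 ∩ AB · CD = -385]
2. A_y = 6  [2·signedArea(ADB) = 95 ∩ AB · CD = -385]
   → A = (28, 6)

A = (28, 6)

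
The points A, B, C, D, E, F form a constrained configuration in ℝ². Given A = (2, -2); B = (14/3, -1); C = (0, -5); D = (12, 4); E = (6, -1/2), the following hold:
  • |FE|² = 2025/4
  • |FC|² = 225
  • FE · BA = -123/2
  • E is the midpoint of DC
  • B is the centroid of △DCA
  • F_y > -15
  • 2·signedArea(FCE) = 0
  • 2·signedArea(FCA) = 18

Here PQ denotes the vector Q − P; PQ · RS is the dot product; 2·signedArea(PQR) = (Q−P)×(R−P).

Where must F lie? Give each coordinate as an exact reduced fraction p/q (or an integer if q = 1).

F = (-12, -14)

1. F_x = -12  [2·signedArea(FCE) = 0 ∩ FE · BA = -123/2]
2. F_y = -14  [2·signedArea(FCE) = 0 ∩ FE · BA = -123/2]
   → F = (-12, -14)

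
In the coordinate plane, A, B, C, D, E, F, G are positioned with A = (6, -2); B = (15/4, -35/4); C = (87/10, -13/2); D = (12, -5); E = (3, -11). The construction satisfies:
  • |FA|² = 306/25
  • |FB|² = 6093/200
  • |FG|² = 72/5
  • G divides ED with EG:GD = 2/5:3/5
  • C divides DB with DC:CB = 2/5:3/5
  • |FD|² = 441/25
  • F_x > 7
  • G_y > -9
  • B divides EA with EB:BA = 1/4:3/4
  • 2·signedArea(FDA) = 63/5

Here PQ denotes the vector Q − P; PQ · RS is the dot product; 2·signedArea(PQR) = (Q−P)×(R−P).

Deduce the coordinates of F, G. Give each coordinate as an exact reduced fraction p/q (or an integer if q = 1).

1. F_x = 39/5  [line -3·x + -6·y + -33/5 = 0 ∩ |FB|² = 6093/200]
2. F_y = -5  [line -3·x + -6·y + -33/5 = 0 ∩ |FB|² = 6093/200]
   → F = (39/5, -5)
3. G_x = 33/5  [G divides ED with EG:GD = 2/5:3/5]
4. G_y = -43/5  [G divides ED with EG:GD = 2/5:3/5]
   → G = (33/5, -43/5)

F = (39/5, -5)
G = (33/5, -43/5)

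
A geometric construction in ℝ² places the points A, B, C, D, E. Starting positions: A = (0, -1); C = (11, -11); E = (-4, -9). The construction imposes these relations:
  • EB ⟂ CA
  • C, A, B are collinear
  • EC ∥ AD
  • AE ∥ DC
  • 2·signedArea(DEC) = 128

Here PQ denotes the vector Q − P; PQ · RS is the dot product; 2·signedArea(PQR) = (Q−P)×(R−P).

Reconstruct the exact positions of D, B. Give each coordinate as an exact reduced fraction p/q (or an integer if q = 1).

1. D_x = 15  [AE ∥ DC ∩ EC ∥ AD]
2. D_y = -3  [AE ∥ DC ∩ EC ∥ AD]
   → D = (15, -3)
3. B_x = 396/221  [C, A, B are collinear ∩ EB ⟂ CA]
4. B_y = -581/221  [C, A, B are collinear ∩ EB ⟂ CA]
   → B = (396/221, -581/221)

B = (396/221, -581/221)
D = (15, -3)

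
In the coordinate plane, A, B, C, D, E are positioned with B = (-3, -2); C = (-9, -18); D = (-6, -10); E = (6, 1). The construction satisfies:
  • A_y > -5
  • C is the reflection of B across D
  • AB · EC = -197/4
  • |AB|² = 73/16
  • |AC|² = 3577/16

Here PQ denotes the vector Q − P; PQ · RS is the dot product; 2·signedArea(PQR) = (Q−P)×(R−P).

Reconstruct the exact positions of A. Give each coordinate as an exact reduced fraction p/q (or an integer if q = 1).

A = (-15/4, -4)

1. A_x = -15/4  [line 15·x + 19·y + 529/4 = 0 ∩ |AC|² = 3577/16]
2. A_y = -4  [line 15·x + 19·y + 529/4 = 0 ∩ |AC|² = 3577/16]
   → A = (-15/4, -4)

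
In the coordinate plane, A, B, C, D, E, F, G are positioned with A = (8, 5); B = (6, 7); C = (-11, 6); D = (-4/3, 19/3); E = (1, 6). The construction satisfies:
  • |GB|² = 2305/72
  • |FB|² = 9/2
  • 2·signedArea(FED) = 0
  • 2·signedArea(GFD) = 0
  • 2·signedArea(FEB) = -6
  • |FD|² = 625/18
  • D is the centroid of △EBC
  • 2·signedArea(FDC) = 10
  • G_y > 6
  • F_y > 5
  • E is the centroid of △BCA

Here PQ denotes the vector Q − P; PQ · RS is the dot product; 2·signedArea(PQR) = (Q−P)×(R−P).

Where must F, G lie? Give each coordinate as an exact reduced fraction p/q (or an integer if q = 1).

1. F_x = 9/2  [2·signedArea(FED) = 0 ∩ 2·signedArea(FDC) = 10]
2. F_y = 11/2  [2·signedArea(FED) = 0 ∩ 2·signedArea(FDC) = 10]
   → F = (9/2, 11/2)
3. G_x = 5/12  [line -5/6·x + -35/6·y + 215/6 = 0 ∩ |GB|² = 2305/72]
4. G_y = 73/12  [line -5/6·x + -35/6·y + 215/6 = 0 ∩ |GB|² = 2305/72]
   → G = (5/12, 73/12)

F = (9/2, 11/2)
G = (5/12, 73/12)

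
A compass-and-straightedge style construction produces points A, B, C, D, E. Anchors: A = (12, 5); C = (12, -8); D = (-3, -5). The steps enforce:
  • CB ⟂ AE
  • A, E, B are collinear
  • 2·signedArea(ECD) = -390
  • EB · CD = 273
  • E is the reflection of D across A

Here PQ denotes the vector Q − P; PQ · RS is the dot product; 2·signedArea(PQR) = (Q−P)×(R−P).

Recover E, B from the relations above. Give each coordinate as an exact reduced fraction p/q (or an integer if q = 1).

B = (6, 1)
E = (27, 15)

1. E_x = 27  [E is the reflection of D across A]
2. E_y = 15  [E is the reflection of D across A]
   → E = (27, 15)
3. B_x = 6  [A, E, B are collinear ∩ CB ⟂ AE]
4. B_y = 1  [A, E, B are collinear ∩ CB ⟂ AE]
   → B = (6, 1)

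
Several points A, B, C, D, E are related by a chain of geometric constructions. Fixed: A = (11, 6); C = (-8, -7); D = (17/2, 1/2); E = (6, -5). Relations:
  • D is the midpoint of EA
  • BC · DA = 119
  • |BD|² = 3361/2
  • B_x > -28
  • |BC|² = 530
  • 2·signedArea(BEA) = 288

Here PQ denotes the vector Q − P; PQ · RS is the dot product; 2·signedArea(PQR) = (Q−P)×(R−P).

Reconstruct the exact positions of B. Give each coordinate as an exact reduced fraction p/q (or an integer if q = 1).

1. B_x = -27  [BC · DA = 119 ∩ 2·signedArea(BEA) = 288]
2. B_y = -20  [BC · DA = 119 ∩ 2·signedArea(BEA) = 288]
   → B = (-27, -20)

B = (-27, -20)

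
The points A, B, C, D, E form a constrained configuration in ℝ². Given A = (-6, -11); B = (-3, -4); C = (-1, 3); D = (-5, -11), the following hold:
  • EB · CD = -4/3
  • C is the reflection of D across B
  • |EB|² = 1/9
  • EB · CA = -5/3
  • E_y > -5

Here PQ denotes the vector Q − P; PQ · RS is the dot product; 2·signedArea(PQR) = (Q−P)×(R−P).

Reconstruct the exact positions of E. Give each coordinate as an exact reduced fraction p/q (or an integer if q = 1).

1. E_x = -10/3  [EB · CD = -4/3 ∩ EB · CA = -5/3]
2. E_y = -4  [EB · CD = -4/3 ∩ EB · CA = -5/3]
   → E = (-10/3, -4)

E = (-10/3, -4)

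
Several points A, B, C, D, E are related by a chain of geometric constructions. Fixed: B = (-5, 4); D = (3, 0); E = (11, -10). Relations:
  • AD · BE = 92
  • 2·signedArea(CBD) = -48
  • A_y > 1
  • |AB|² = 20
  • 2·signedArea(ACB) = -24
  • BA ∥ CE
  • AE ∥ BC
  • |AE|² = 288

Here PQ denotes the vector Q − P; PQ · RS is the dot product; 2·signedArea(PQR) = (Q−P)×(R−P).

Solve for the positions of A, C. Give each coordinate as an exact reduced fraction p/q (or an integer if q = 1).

A = (-1, 2)
C = (7, -8)

1. A_x = -1  [line -16·x + 14·y + -44 = 0 ∩ |AB|² = 20]
2. A_y = 2  [line -16·x + 14·y + -44 = 0 ∩ |AB|² = 20]
   → A = (-1, 2)
3. C_x = 7  [2·signedArea(ACB) = -24 ∩ AE ∥ BC]
4. C_y = -8  [2·signedArea(ACB) = -24 ∩ AE ∥ BC]
   → C = (7, -8)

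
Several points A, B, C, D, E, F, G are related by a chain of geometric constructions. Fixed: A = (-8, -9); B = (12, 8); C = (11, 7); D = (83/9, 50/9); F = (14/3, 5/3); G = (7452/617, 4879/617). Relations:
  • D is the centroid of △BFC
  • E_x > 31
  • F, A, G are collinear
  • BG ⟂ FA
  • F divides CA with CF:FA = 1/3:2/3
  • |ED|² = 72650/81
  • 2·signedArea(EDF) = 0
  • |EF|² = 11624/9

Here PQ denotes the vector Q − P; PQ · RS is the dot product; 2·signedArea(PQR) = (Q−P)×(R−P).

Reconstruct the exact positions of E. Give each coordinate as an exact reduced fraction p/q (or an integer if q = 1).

E = (32, 25)

1. E_x = 32  [line 35/9·x + -41/9·y + -95/9 = 0 ∩ |EF|² = 11624/9]
2. E_y = 25  [line 35/9·x + -41/9·y + -95/9 = 0 ∩ |EF|² = 11624/9]
   → E = (32, 25)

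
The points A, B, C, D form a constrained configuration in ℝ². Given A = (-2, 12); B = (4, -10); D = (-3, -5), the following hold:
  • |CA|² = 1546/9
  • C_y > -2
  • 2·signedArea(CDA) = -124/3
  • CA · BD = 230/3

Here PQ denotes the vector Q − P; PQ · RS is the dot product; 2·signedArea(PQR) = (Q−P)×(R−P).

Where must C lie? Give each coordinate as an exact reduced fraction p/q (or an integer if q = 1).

C = (-1/3, -1)

1. C_x = -1/3  [CA · BD = 230/3 ∩ 2·signedArea(CDA) = -124/3]
2. C_y = -1  [CA · BD = 230/3 ∩ 2·signedArea(CDA) = -124/3]
   → C = (-1/3, -1)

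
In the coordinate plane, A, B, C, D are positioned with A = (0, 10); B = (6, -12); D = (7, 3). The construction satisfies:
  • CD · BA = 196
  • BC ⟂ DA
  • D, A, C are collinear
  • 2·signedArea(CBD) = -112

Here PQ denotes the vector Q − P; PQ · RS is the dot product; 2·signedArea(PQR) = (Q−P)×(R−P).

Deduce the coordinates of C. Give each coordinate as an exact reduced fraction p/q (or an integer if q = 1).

1. C_x = 14  [D, A, C are collinear ∩ BC ⟂ DA]
2. C_y = -4  [D, A, C are collinear ∩ BC ⟂ DA]
   → C = (14, -4)

C = (14, -4)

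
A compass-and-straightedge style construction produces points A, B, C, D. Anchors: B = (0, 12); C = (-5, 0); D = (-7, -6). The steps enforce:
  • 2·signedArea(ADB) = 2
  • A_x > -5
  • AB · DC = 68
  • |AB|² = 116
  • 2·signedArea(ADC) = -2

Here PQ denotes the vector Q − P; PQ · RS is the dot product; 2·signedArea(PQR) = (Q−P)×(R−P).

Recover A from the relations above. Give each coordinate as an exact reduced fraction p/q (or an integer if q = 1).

1. A_x = -4  [2·signedArea(ADC) = -2 ∩ AB · DC = 68]
2. A_y = 2  [2·signedArea(ADC) = -2 ∩ AB · DC = 68]
   → A = (-4, 2)

A = (-4, 2)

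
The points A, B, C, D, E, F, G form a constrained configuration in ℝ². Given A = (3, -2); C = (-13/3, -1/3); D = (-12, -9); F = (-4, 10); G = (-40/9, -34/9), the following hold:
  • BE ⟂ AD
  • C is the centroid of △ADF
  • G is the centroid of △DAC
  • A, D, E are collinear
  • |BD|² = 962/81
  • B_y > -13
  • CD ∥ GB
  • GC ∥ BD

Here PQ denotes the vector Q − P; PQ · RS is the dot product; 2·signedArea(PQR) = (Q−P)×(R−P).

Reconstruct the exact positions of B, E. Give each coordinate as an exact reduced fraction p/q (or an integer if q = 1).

B = (-109/9, -112/9)
E = (-5512/411, -11909/1233)

1. B_x = -109/9  [GC ∥ BD ∩ CD ∥ GB]
2. B_y = -112/9  [GC ∥ BD ∩ CD ∥ GB]
   → B = (-109/9, -112/9)
3. E_x = -5512/411  [A, D, E are collinear ∩ BE ⟂ AD]
4. E_y = -11909/1233  [A, D, E are collinear ∩ BE ⟂ AD]
   → E = (-5512/411, -11909/1233)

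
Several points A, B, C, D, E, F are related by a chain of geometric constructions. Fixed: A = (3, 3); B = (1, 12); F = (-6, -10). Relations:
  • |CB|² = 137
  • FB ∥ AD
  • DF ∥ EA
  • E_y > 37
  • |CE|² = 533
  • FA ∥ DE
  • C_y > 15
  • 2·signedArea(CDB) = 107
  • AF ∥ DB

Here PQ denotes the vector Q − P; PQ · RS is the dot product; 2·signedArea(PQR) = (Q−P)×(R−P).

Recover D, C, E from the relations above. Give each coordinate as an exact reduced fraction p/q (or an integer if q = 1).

1. D_x = 10  [AF ∥ DB ∩ FB ∥ AD]
2. D_y = 25  [AF ∥ DB ∩ FB ∥ AD]
   → D = (10, 25)
3. C_x = 12  [line 13·x + -9·y + -12 = 0 ∩ |CB|² = 137]
4. C_y = 16  [line 13·x + -9·y + -12 = 0 ∩ |CB|² = 137]
   → C = (12, 16)
5. E_x = 19  [DF ∥ EA ∩ FA ∥ DE]
6. E_y = 38  [DF ∥ EA ∩ FA ∥ DE]
   → E = (19, 38)

C = (12, 16)
D = (10, 25)
E = (19, 38)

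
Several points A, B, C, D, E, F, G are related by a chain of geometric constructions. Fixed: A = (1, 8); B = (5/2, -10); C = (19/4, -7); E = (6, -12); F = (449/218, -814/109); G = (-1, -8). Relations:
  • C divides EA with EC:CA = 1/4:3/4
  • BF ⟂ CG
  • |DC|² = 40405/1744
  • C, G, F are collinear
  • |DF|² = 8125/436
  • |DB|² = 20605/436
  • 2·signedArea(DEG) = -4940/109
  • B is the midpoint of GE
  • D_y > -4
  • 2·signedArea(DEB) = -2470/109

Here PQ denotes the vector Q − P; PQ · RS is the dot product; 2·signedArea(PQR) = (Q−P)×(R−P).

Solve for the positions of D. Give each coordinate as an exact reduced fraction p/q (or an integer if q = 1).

D = (202/109, -344/109)

1. D_x = 202/109  [line -4·x + -7·y + -1600/109 = 0 ∩ |DC|² = 40405/1744]
2. D_y = -344/109  [line -4·x + -7·y + -1600/109 = 0 ∩ |DC|² = 40405/1744]
   → D = (202/109, -344/109)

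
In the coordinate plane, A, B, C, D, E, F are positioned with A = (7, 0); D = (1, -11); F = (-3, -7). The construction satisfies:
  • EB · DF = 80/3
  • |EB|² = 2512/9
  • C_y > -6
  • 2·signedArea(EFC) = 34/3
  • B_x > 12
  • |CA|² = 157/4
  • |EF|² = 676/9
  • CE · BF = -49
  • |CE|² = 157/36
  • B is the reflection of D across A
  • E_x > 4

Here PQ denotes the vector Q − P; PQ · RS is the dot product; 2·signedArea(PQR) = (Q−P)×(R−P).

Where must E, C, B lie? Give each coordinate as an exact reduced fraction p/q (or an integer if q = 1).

B = (13, 11)
C = (4, -11/2)
E = (5, -11/3)

1. B_x = 13  [B is the reflection of D across A]
2. B_y = 11  [B is the reflection of D across A]
   → B = (13, 11)
3. E_x = 5  [line 4·x + -4·y + -104/3 = 0 ∩ |EF|² = 676/9]
4. E_y = -11/3  [line 4·x + -4·y + -104/3 = 0 ∩ |EF|² = 676/9]
   → E = (5, -11/3)
5. C_x = 4  [2·signedArea(EFC) = 34/3 ∩ CE · BF = -49]
6. C_y = -11/2  [2·signedArea(EFC) = 34/3 ∩ CE · BF = -49]
   → C = (4, -11/2)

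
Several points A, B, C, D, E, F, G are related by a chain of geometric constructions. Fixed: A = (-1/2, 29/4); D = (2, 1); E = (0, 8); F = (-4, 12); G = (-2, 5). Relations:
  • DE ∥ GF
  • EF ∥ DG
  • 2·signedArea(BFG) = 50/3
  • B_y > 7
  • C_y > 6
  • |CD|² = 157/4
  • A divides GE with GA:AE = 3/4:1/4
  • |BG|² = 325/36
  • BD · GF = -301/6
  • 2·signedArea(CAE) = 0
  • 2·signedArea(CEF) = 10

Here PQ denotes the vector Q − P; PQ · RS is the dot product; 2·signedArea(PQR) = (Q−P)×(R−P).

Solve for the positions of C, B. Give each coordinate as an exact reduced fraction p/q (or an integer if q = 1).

B = (-1/3, 15/2)
C = (-1, 13/2)

1. C_x = -1  [2·signedArea(CAE) = 0 ∩ 2·signedArea(CEF) = 10]
2. C_y = 13/2  [2·signedArea(CAE) = 0 ∩ 2·signedArea(CEF) = 10]
   → C = (-1, 13/2)
3. B_x = -1/3  [BD · GF = -301/6 ∩ 2·signedArea(BFG) = 50/3]
4. B_y = 15/2  [BD · GF = -301/6 ∩ 2·signedArea(BFG) = 50/3]
   → B = (-1/3, 15/2)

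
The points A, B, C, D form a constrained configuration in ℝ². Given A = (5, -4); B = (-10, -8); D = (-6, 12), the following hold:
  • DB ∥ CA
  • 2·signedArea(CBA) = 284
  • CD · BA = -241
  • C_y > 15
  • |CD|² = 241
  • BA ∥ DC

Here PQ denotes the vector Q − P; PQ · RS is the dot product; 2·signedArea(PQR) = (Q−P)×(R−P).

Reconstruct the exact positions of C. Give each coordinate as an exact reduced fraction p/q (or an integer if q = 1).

C = (9, 16)

1. C_x = 9  [DB ∥ CA ∩ BA ∥ DC]
2. C_y = 16  [DB ∥ CA ∩ BA ∥ DC]
   → C = (9, 16)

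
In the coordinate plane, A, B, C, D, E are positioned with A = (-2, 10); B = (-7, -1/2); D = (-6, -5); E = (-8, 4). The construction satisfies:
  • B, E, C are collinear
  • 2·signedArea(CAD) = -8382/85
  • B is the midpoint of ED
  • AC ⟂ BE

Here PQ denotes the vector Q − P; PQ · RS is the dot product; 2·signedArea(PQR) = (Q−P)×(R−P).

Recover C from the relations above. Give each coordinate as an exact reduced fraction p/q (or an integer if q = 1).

C = (-764/85, 718/85)

1. C_x = -764/85  [B, E, C are collinear ∩ AC ⟂ BE]
2. C_y = 718/85  [B, E, C are collinear ∩ AC ⟂ BE]
   → C = (-764/85, 718/85)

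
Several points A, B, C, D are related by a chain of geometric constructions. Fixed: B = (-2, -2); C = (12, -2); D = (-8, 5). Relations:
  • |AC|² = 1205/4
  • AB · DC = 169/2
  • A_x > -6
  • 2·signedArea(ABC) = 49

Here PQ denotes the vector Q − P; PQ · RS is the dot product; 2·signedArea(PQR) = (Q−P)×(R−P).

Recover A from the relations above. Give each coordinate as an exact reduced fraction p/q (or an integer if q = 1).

A = (-5, 3/2)

1. A_x = -5  [AB · DC = 169/2 ∩ 2·signedArea(ABC) = 49]
2. A_y = 3/2  [AB · DC = 169/2 ∩ 2·signedArea(ABC) = 49]
   → A = (-5, 3/2)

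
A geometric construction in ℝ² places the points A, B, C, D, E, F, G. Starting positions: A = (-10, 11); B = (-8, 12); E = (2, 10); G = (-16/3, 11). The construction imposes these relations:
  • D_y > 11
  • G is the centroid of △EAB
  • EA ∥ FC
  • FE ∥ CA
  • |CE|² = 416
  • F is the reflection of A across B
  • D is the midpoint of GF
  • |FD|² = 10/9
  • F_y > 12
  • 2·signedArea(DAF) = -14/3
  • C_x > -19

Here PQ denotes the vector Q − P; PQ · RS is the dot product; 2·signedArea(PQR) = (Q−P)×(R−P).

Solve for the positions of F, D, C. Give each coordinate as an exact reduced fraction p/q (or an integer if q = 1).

C = (-18, 14)
D = (-17/3, 12)
F = (-6, 13)

1. F_x = -6  [F is the reflection of A across B]
2. F_y = 13  [F is the reflection of A across B]
   → F = (-6, 13)
3. D_x = -17/3  [D is the midpoint of GF]
4. D_y = 12  [D is the midpoint of GF]
   → D = (-17/3, 12)
5. C_x = -18  [FE ∥ CA ∩ EA ∥ FC]
6. C_y = 14  [FE ∥ CA ∩ EA ∥ FC]
   → C = (-18, 14)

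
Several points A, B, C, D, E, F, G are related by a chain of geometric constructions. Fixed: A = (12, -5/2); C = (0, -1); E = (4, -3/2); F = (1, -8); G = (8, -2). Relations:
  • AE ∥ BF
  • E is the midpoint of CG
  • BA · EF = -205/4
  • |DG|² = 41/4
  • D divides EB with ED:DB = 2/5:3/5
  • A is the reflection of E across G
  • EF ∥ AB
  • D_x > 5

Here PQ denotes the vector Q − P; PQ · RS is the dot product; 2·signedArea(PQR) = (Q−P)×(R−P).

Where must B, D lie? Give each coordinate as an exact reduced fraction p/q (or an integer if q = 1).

B = (9, -9)
D = (6, -9/2)

1. B_x = 9  [AE ∥ BF ∩ EF ∥ AB]
2. B_y = -9  [AE ∥ BF ∩ EF ∥ AB]
   → B = (9, -9)
3. D_x = 6  [D divides EB with ED:DB = 2/5:3/5]
4. D_y = -9/2  [D divides EB with ED:DB = 2/5:3/5]
   → D = (6, -9/2)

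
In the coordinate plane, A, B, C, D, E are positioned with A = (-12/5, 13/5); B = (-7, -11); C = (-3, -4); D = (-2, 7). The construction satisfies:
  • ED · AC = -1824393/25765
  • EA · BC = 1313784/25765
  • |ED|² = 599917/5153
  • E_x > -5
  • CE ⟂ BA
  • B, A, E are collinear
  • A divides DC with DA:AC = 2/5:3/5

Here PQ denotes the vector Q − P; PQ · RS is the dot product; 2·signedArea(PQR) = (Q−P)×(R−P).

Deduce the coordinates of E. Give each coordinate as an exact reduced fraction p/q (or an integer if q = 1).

1. E_x = -23007/5153  [B, A, E are collinear ∩ CE ⟂ BA]
2. E_y = -18059/5153  [B, A, E are collinear ∩ CE ⟂ BA]
   → E = (-23007/5153, -18059/5153)

E = (-23007/5153, -18059/5153)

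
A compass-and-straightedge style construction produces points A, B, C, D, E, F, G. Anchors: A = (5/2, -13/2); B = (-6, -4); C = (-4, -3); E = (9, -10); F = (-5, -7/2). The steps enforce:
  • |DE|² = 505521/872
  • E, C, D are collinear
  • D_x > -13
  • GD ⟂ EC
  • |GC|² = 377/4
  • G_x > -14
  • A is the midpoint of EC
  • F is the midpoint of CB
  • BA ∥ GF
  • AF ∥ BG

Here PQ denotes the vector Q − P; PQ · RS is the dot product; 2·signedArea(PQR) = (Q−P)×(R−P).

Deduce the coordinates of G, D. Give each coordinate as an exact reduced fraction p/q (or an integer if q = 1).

D = (-5319/436, 617/436)
G = (-27/2, -1)

1. G_x = -27/2  [BA ∥ GF ∩ AF ∥ BG]
2. G_y = -1  [BA ∥ GF ∩ AF ∥ BG]
   → G = (-27/2, -1)
3. D_x = -5319/436  [E, C, D are collinear ∩ GD ⟂ EC]
4. D_y = 617/436  [E, C, D are collinear ∩ GD ⟂ EC]
   → D = (-5319/436, 617/436)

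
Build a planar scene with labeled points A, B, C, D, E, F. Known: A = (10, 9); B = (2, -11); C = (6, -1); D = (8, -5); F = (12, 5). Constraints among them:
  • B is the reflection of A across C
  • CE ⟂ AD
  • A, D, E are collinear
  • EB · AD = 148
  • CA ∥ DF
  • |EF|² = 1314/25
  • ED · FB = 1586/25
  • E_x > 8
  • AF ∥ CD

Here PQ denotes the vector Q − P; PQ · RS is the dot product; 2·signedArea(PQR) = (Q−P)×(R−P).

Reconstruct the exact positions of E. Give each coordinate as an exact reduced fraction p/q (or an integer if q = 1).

1. E_x = 213/25  [A, D, E are collinear ∩ CE ⟂ AD]
2. E_y = -34/25  [A, D, E are collinear ∩ CE ⟂ AD]
   → E = (213/25, -34/25)

E = (213/25, -34/25)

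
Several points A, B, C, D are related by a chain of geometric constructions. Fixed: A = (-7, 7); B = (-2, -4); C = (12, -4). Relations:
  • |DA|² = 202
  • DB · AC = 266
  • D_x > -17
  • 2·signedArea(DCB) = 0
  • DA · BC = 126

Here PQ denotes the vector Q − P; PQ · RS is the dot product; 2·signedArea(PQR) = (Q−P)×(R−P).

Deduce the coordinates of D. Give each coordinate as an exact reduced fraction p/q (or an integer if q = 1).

D = (-16, -4)

1. D_x = -16  [2·signedArea(DCB) = 0 ∩ DB · AC = 266]
2. D_y = -4  [2·signedArea(DCB) = 0 ∩ DB · AC = 266]
   → D = (-16, -4)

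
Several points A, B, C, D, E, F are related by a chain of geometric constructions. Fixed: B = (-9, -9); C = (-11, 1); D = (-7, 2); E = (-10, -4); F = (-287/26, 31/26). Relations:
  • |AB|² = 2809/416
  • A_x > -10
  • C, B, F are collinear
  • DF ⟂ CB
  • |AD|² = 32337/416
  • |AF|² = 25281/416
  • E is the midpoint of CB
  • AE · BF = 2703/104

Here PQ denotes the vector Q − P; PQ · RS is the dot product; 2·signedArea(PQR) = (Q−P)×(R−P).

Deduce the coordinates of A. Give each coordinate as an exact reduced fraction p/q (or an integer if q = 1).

1. A_x = -989/104  [line 53/26·x + -265/26·y + -371/8 = 0 ∩ |AF|² = 25281/416]
2. A_y = -671/104  [line 53/26·x + -265/26·y + -371/8 = 0 ∩ |AF|² = 25281/416]
   → A = (-989/104, -671/104)

A = (-989/104, -671/104)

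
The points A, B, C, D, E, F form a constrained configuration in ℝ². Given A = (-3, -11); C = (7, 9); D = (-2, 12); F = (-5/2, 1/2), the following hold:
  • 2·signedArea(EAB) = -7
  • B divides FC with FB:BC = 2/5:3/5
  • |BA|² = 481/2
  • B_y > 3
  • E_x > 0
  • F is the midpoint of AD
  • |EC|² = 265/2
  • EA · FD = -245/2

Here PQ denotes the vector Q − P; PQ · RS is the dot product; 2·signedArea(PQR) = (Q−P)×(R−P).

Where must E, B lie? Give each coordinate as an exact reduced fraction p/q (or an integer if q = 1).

B = (13/10, 39/10)
E = (1/2, -1/2)

1. B_x = 13/10  [B divides FC with FB:BC = 2/5:3/5]
2. B_y = 39/10  [B divides FC with FB:BC = 2/5:3/5]
   → B = (13/10, 39/10)
3. E_x = 1/2  [2·signedArea(EAB) = -7 ∩ EA · FD = -245/2]
4. E_y = -1/2  [2·signedArea(EAB) = -7 ∩ EA · FD = -245/2]
   → E = (1/2, -1/2)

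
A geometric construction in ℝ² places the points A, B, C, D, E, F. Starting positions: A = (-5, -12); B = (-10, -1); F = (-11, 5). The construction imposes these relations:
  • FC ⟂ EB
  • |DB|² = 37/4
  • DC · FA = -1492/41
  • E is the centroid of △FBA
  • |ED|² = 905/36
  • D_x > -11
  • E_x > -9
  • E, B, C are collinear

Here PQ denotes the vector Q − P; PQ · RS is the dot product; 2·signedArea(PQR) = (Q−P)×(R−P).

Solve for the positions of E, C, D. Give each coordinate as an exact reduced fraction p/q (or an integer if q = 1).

1. E_x = -26/3  [E is the centroid of △FBA]
2. E_y = -8/3  [E is the centroid of △FBA]
   → E = (-26/3, -8/3)
3. C_x = -546/41  [E, B, C are collinear ∩ FC ⟂ EB]
4. C_y = 129/41  [E, B, C are collinear ∩ FC ⟂ EB]
   → C = (-546/41, 129/41)
5. D_x = -21/2  [line -6·x + 17·y + -97 = 0 ∩ |DB|² = 37/4]
6. D_y = 2  [line -6·x + 17·y + -97 = 0 ∩ |DB|² = 37/4]
   → D = (-21/2, 2)

C = (-546/41, 129/41)
D = (-21/2, 2)
E = (-26/3, -8/3)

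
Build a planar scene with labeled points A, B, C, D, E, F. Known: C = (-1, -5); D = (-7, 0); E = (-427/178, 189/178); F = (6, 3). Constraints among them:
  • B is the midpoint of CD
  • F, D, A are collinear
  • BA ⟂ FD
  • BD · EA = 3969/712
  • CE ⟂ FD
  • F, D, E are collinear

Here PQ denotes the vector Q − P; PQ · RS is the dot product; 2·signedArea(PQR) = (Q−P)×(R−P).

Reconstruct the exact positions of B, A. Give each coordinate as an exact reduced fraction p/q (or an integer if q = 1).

1. B_x = -4  [B is the midpoint of CD]
2. B_y = -5/2  [B is the midpoint of CD]
   → B = (-4, -5/2)
3. A_x = -1673/356  [F, D, A are collinear ∩ BA ⟂ FD]
4. A_y = 189/356  [F, D, A are collinear ∩ BA ⟂ FD]
   → A = (-1673/356, 189/356)

A = (-1673/356, 189/356)
B = (-4, -5/2)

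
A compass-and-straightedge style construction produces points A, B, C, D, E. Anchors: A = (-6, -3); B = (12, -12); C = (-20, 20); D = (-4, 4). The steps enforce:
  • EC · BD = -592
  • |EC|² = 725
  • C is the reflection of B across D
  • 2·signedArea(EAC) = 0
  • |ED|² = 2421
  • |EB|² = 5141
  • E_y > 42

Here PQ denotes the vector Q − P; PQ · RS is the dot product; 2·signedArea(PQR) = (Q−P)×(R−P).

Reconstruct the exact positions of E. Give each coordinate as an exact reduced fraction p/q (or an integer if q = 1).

E = (-34, 43)

1. E_x = -34  [2·signedArea(EAC) = 0 ∩ EC · BD = -592]
2. E_y = 43  [2·signedArea(EAC) = 0 ∩ EC · BD = -592]
   → E = (-34, 43)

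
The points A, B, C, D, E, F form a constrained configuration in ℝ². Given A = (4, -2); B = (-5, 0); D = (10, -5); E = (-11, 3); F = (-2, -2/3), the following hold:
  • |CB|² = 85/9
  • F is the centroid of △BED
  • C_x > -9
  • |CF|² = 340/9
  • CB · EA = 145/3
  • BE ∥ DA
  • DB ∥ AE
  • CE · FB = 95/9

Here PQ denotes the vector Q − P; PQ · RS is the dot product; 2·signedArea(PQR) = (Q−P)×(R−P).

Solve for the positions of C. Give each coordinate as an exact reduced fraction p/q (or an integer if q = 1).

C = (-8, 2/3)

1. C_x = -8  [CB · EA = 145/3 ∩ CE · FB = 95/9]
2. C_y = 2/3  [CB · EA = 145/3 ∩ CE · FB = 95/9]
   → C = (-8, 2/3)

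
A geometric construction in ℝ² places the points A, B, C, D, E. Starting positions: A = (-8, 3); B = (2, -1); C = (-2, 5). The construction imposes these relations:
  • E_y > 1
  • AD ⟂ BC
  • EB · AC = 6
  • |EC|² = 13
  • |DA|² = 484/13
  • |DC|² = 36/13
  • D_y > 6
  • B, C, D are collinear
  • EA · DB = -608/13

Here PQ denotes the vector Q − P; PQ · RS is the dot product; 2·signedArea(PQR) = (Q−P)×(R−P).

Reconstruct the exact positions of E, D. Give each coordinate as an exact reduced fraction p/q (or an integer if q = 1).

D = (-38/13, 83/13)
E = (0, 2)

1. D_x = -38/13  [B, C, D are collinear ∩ AD ⟂ BC]
2. D_y = 83/13  [B, C, D are collinear ∩ AD ⟂ BC]
   → D = (-38/13, 83/13)
3. E_x = 0  [EB · AC = 6 ∩ EA · DB = -608/13]
4. E_y = 2  [EB · AC = 6 ∩ EA · DB = -608/13]
   → E = (0, 2)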